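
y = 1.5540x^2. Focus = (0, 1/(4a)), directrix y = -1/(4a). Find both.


a = 1.5540
1/(4a) = 0.1609
Focus = (0, 0.1609)
Directrix: y = -0.1609

Focus = (0, 0.1609), Directrix: y = -0.1609


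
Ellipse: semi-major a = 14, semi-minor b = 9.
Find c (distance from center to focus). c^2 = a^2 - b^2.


c^2 = 14^2 - 9^2 = 196 - 81 = 115
c = sqrt(115) = 10.7238

c = 10.7238


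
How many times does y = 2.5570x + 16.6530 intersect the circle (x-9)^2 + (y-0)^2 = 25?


Substitute y = 2.5570x + 16.6530: (x-9)^2 + (2.5570x+16.6530-0)^2 = 25
Expand to Ax^2 + Bx + C = 0, where b-k = 16.653
A = 1+m^2 = 7.538249
B = 2(m(b-k) - h) = 2(2.5570*16.653 - 9) = 67.163442
C = h^2 + (b-k)^2 - r^2 = 81 + 277.322409 - 25 = 333.322409
disc = B^2-4AC = 4510.9279 - 10050.6693 = -5539.7414
disc < 0

0 intersection points


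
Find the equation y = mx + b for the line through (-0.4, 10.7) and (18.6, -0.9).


m = (-11.6)/(19.0) = -0.6105
b = y1 - m*x1 = 10.7 - (-11.6*(-0.4))/(19.0) = 10.7 - 0.2442 = 10.4558

y = -0.6105x + 10.4558


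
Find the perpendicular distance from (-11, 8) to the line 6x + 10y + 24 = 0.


|6*(-11) + 10*8 + 24| = |38| = 38
sqrt(36 + 100) = sqrt(136) = 11.6619
d = 38/sqrt(136) = 3.2585

3.2585


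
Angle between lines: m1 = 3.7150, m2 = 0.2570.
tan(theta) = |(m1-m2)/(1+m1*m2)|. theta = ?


m1-m2 = 3.458
1+m1*m2 = 1.954755
tan(theta) = |3.458/1.954755| = 1.769020
theta = arctan(|3.458/1.954755|) = 60.5212 degrees (acute angle)

60.5212 degrees


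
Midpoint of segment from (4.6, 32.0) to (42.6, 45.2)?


Mx = (4.6 + 42.6)/2 = 47.2/2 = 23.6000
My = (32.0 + 45.2)/2 = 77.2/2 = 38.6000

(23.6000, 38.6000)


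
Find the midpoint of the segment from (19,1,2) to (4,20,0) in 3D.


Mx = (19+4)/2 = 11.5000
My = (1+20)/2 = 10.5000
Mz = (2+0)/2 = 1.0000

M = (11.5000, 10.5000, 1.0000)


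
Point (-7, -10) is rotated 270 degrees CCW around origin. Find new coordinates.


cos(270) = 0, sin(270) = -1
x' = -7*0 + 10*(-1) = -10
y' = -7*(-1) - 10*0 = 7

(-10, 7)


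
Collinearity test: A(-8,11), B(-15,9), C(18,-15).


-8*(9+ 15) - 15*(-15-11) + 18*(11-9)
= -192 + 390 + 36 = 234

No, not collinear (determinant = 234)


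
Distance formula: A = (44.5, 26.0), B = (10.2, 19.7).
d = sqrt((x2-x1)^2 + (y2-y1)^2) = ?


dx = 10.2 - 44.5 = -34.3
dy = 19.7 - 26.0 = -6.3
d = sqrt(1176.49 + 39.69) = sqrt(1216.18) = 34.8738

34.8738


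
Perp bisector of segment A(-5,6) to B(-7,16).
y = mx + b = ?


Midpoint = (-6, 11)
Slope of AB = dy/dx = 10/(-2) = -5.0000
Perp slope = -dx/dy = 2/10 = 0.2000
b = My - (perp slope)*Mx = 11 + (-2*(-6))/10 = 11 + 1.2000 = 12.2000

y = 0.2000x + 12.2000


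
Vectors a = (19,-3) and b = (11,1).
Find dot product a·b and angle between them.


a·b = 19*11 - 3*1 = 209 - 3 = 206
|a| = sqrt(361+9) = 19.2354
|b| = sqrt(121+1) = 11.0454
cos(theta) = 206/(sqrt(370)*sqrt(122)) = 206/sqrt(45140) = 0.969586
theta = arccos(206/sqrt(45140)) = 14.1671 degrees

a·b = 206, theta = 14.1671 deg


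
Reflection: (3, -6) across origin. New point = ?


Reflection rule for origin: (-x, -y)
(3, -6) -> (-3, 6)

(-3, 6)


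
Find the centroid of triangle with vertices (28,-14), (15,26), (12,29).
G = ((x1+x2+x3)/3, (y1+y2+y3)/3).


Gx = (28+15+12)/3 = 55/3 = 18.3333
Gy = (-14+26+29)/3 = 41/3 = 13.6667

G = (18.3333, 13.6667)


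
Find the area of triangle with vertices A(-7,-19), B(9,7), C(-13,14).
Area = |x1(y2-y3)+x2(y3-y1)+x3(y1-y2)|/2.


-7*(7-14) = 49
9*(14+ 19) = 297
-13*(-19-7) = 338
sum = 684
Area = |684|/2 = 342.0000

342.0000 sq units


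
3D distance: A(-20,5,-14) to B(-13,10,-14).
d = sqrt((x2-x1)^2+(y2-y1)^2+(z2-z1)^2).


dx=7, dy=5, dz=0
d = sqrt(49+25+0) = sqrt(74) = 8.6023

8.6023


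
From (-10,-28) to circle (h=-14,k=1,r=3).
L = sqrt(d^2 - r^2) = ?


d = sqrt((-10+ 14)^2 + (-28-1)^2) = sqrt(16+841) = 29.2746
L = sqrt(857.0000 - 9) = sqrt(848.0000) = 29.1204

29.1204


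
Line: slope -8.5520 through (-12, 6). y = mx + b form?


y - 6 = -8.5520(x + 12)
y = -8.5520x + 6 + 8.5520*(-12)
y = -8.5520x - 96.6240

y = -8.5520x - 96.6240


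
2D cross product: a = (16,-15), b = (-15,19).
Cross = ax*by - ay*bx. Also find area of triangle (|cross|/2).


cross = 16*19 + 15*(-15) = 304 - 225 = 79
Triangle area = |79|/2 = 79/2 = 39.5000

cross = 79, triangle area = 39.5000


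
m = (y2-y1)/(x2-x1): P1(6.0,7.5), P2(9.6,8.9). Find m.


dy = 8.9 - 7.5 = 1.4
dx = 9.6 - 6.0 = 3.6
m = 1.4/3.6 = 0.3889

m = 0.3889


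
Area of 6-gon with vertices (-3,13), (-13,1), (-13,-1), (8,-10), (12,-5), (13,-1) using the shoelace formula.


sum(xi*y_{i+1}) = -3*1 - 13*(-1) - 13*(-10) + 8*(-5) + 12*(-1) + 13*13 = 257
sum(yi*x_{i+1}) = 13*(-13) + 1*(-13) - 1*8 - 10*12 - 5*13 - 1*(-3) = -372
Area = |257 + 372|/2 = 629/2 = 314.5000

314.5000 sq units


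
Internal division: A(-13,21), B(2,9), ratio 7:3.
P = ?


Px = (7*2 + 3*(-13))/10 = -25/10 = -2.5000
Py = (7*9 + 3*21)/10 = 126/10 = 12.6000

P = (-2.5000, 12.6000)


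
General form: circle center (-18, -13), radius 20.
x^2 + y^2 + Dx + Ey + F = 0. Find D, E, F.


(x+ 18)^2 + (y+ 13)^2 = 20^2
D = -2h = 36, E = -2k = 26
F = h^2+k^2-r^2 = 324+169-400 = 93

D = 36, E = 26, F = 93


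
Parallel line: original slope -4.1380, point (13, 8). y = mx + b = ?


Parallel lines have equal slopes.
m2 = -4.1380
b2 = 8 + 4.1380*13 = 61.7940

y = -4.1380x + 61.7940


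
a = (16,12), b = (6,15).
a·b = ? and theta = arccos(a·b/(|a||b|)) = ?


a·b = 16*6 + 12*15 = 96 + 180 = 276
|a| = sqrt(256+144) = 20.0000
|b| = sqrt(36+225) = 16.1555
cos(theta) = 276/(sqrt(400)*sqrt(261)) = 276/sqrt(104400) = 0.854199
theta = arccos(276/sqrt(104400)) = 31.3287 degrees

a·b = 276, theta = 31.3287 deg


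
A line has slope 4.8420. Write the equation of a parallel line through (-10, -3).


Parallel lines have equal slopes.
m2 = 4.8420
b2 = -3 - 4.8420*(-10) = 45.4200

y = 4.8420x + 45.4200


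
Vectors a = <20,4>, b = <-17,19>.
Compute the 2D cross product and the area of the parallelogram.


cross = 20*19 - 4*(-17) = 380 + 68 = 448
Parallelogram area = |448| = 448

cross = 448, parallelogram area = 448


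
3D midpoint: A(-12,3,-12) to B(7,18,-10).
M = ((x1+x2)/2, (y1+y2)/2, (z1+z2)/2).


Mx = (-12+7)/2 = -2.5000
My = (3+18)/2 = 10.5000
Mz = (-12- 10)/2 = -11.0000

M = (-2.5000, 10.5000, -11.0000)


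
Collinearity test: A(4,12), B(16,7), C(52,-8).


4*(7+ 8) + 16*(-8-12) + 52*(12-7)
= 60 - 320 + 260 = 0

Yes, collinear (determinant = 0)


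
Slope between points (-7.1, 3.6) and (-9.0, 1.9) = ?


dy = 1.9 - 3.6 = -1.7
dx = -9.0 + 7.1 = -1.9
m = -1.7/(-1.9) = 0.8947

m = 0.8947


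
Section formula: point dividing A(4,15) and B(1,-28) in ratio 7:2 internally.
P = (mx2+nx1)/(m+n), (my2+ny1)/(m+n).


Px = (7*1 + 2*4)/9 = 15/9 = 1.6667
Py = (7*(-28) + 2*15)/9 = -166/9 = -18.4444

P = (1.6667, -18.4444)


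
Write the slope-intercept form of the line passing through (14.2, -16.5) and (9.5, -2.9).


m = (13.6)/(-4.7) = -2.8936
b = y1 - m*x1 = -16.5 - (13.6*14.2)/(-4.7) = -16.5 + 41.0894 = 24.5894

y = -2.8936x + 24.5894


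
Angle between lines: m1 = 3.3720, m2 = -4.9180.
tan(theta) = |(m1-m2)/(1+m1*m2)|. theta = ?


m1-m2 = 8.29
1+m1*m2 = -15.583496
tan(theta) = |8.29/(-15.583496)| = 0.531973
theta = arctan(|8.29/(-15.583496)|) = 28.0118 degrees (acute angle)

28.0118 degrees


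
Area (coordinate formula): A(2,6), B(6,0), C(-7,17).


2*(0-17) = -34
6*(17-6) = 66
-7*(6-0) = -42
sum = -10
Area = |-10|/2 = 5.0000

5.0000 sq units


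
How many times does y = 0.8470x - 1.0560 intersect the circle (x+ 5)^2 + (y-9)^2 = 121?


Substitute y = 0.8470x - 1.0560: (x+ 5)^2 + (0.8470x- 1.0560-9)^2 = 121
Expand to Ax^2 + Bx + C = 0, where b-k = -10.056
A = 1+m^2 = 1.717409
B = 2(m(b-k) - h) = 2(0.8470*(-10.056) + 5) = -7.034864
C = h^2 + (b-k)^2 - r^2 = 25 + 101.123136 - 121 = 5.123136
disc = B^2-4AC = 49.4893 - 35.1941 = 14.2952
disc > 0

2 intersection points


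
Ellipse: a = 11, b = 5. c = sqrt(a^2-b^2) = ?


c^2 = 11^2 - 5^2 = 121 - 25 = 96
c = sqrt(96) = 9.7980

c = 9.7980


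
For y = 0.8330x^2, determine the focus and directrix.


a = 0.8330
1/(4a) = 0.3001
Focus = (0, 0.3001)
Directrix: y = -0.3001

Focus = (0, 0.3001), Directrix: y = -0.3001


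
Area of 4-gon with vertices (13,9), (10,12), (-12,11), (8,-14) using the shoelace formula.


sum(xi*y_{i+1}) = 13*12 + 10*11 - 12*(-14) + 8*9 = 506
sum(yi*x_{i+1}) = 9*10 + 12*(-12) + 11*8 - 14*13 = -148
Area = |506 + 148|/2 = 654/2 = 327.0000

327.0000 sq units


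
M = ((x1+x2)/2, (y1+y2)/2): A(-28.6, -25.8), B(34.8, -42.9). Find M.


Mx = (-28.6 + 34.8)/2 = 6.2/2 = 3.1000
My = (-25.8 - 42.9)/2 = -68.7/2 = -34.3500

(3.1000, -34.3500)


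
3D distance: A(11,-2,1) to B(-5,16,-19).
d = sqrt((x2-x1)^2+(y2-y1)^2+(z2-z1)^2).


dx=-16, dy=18, dz=-20
d = sqrt(256+324+400) = sqrt(980) = 31.3050

31.3050


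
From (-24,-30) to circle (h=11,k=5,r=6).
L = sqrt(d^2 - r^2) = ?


d = sqrt((-24-11)^2 + (-30-5)^2) = sqrt(1225+1225) = 49.4975
L = sqrt(2450.0000 - 36) = sqrt(2414.0000) = 49.1325

49.1325


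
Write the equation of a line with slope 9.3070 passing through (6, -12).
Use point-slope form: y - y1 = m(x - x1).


y + 12 = 9.3070(x - 6)
y = 9.3070x - 12 - 9.3070*6
y = 9.3070x - 67.8420

y = 9.3070x - 67.8420


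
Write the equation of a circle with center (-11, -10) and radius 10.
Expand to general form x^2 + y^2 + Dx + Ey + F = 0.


(x+ 11)^2 + (y+ 10)^2 = 10^2
D = -2h = 22, E = -2k = 20
F = h^2+k^2-r^2 = 121+100-100 = 121

x^2 + y^2 + 22x + 20y + 121 = 0


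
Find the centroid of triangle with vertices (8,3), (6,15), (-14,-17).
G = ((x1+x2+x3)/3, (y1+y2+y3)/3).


Gx = (8+6- 14)/3 = 0/3 = 0
Gy = (3+15- 17)/3 = 1/3 = 0.3333

G = (0, 0.3333)


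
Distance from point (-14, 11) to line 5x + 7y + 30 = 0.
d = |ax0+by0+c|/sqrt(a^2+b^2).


|5*(-14) + 7*11 + 30| = |37| = 37
sqrt(25 + 49) = sqrt(74) = 8.6023
d = 37/sqrt(74) = 4.3012

4.3012


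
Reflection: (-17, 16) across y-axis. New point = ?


Reflection rule for y-axis: (-x, y)
(-17, 16) -> (17, 16)

(17, 16)


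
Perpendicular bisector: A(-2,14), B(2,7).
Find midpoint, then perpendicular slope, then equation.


Midpoint = (0, 10.5)
Slope of AB = dy/dx = -7/4 = -1.7500
Perp slope = -dx/dy = 4/7 = 0.5714
b = My - (perp slope)*Mx = 10.5 + (4*0)/(-7) = 10.5 + 0 = 10.5000

y = 0.5714x + 10.5000


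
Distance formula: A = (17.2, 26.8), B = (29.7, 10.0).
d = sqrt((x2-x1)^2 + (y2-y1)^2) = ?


dx = 29.7 - 17.2 = 12.5
dy = 10.0 - 26.8 = -16.8
d = sqrt(156.25 + 282.24) = sqrt(438.49) = 20.9402

20.9402


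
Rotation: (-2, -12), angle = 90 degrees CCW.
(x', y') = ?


cos(90) = 0, sin(90) = 1
x' = -2*0 + 12*1 = 12
y' = -2*1 - 12*0 = -2

(12, -2)


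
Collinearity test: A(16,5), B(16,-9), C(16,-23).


16*(-9+ 23) + 16*(-23-5) + 16*(5+ 9)
= 224 - 448 + 224 = 0

Yes, collinear (determinant = 0)


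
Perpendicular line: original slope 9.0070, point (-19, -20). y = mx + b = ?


Perpendicular slope = -1/m1 = -1/9.0070 = -0.1110
b2 = y0 - m2*x0 = -20 - 19/9.0070 = -20 - 2.1095 = -22.1095

y = -0.1110x - 22.1095


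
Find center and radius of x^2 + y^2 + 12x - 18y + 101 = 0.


h = -D/2 = -12/2 = -6
k = -E/2 = 18/2 = 9
r^2 = h^2 + k^2 - F = 36 + 81 - 101 = 16
r = 4

Center (-6, 9), radius = 4


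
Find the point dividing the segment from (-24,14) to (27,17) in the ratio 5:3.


Px = (5*27 + 3*(-24))/8 = 63/8 = 7.8750
Py = (5*17 + 3*14)/8 = 127/8 = 15.8750

P = (7.8750, 15.8750)


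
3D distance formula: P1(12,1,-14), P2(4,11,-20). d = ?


dx=-8, dy=10, dz=-6
d = sqrt(64+100+36) = sqrt(200) = 14.1421

14.1421


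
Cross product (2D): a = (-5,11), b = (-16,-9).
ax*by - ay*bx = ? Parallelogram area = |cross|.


cross = -5*(-9) - 11*(-16) = 45 + 176 = 221
Parallelogram area = |221| = 221

cross = 221, parallelogram area = 221


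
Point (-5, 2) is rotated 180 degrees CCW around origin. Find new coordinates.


cos(180) = -1, sin(180) = 0
x' = -5*(-1) - 2*0 = 5
y' = -5*0 + 2*(-1) = -2

(5, -2)


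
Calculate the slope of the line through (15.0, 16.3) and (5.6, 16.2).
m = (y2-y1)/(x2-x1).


dy = 16.2 - 16.3 = -0.1
dx = 5.6 - 15.0 = -9.4
m = -0.1/(-9.4) = 0.0106

m = 0.0106


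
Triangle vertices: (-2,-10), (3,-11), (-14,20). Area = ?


-2*(-11-20) = 62
3*(20+ 10) = 90
-14*(-10+ 11) = -14
sum = 138
Area = |138|/2 = 69.0000

69.0000 sq units


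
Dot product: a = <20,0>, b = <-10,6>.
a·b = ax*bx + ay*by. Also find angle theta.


a·b = 20*(-10) + 0*6 = -200 + 0 = -200
|a| = sqrt(400+0) = 20.0000
|b| = sqrt(100+36) = 11.6619
cos(theta) = -200/(sqrt(400)*sqrt(136)) = -200/sqrt(54400) = -0.857493
theta = arccos(-200/sqrt(54400)) = 149.0362 degrees

a·b = -200, theta = 149.0362 deg


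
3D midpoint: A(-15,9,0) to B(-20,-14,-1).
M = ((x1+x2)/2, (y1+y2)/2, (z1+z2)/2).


Mx = (-15- 20)/2 = -17.5000
My = (9- 14)/2 = -2.5000
Mz = (0- 1)/2 = -0.5000

M = (-17.5000, -2.5000, -0.5000)


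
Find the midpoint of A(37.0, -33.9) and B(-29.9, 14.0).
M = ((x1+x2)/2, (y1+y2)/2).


Mx = (37.0 - 29.9)/2 = 7.1/2 = 3.5500
My = (-33.9 + 14.0)/2 = -19.9/2 = -9.9500

(3.5500, -9.9500)


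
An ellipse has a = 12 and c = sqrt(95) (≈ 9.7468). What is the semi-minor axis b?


b^2 = 12^2 - (sqrt(95))^2 = 144 - 95 = 49
b = sqrt(49) = 7

b = 7


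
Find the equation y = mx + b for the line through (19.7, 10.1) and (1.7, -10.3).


m = (-20.4)/(-18.0) = 1.1333
b = y1 - m*x1 = 10.1 - (-20.4*19.7)/(-18.0) = 10.1 - 22.3267 = -12.2267

y = 1.1333x - 12.2267


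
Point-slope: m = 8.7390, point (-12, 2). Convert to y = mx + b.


y - 2 = 8.7390(x + 12)
y = 8.7390x + 2 - 8.7390*(-12)
y = 8.7390x + 106.8680

y = 8.7390x + 106.8680


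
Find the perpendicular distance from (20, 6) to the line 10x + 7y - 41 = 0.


|10*20 + 7*6 - 41| = |201| = 201
sqrt(100 + 49) = sqrt(149) = 12.2066
d = 201/sqrt(149) = 16.4666

16.4666


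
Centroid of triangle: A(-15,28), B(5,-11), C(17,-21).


Gx = (-15+5+17)/3 = 7/3 = 2.3333
Gy = (28- 11- 21)/3 = -4/3 = -1.3333

G = (2.3333, -1.3333)


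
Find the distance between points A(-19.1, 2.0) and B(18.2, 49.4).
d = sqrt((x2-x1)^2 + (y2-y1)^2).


dx = 18.2 + 19.1 = 37.3
dy = 49.4 - 2.0 = 47.4
d = sqrt(1391.29 + 2246.76) = sqrt(3638.05) = 60.3162

60.3162


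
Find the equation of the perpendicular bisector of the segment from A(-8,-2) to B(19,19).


Midpoint = (5.5, 8.5)
Slope of AB = dy/dx = 21/27 = 0.7778
Perp slope = -dx/dy = -27/21 = -1.2857
b = My - (perp slope)*Mx = 8.5 + (27*5.5)/21 = 8.5 + 7.0714 = 15.5714

y = -1.2857x + 15.5714


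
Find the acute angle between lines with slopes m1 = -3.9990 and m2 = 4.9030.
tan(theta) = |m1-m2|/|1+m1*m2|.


m1-m2 = -8.902
1+m1*m2 = -18.607097
tan(theta) = |-8.902/(-18.607097)| = 0.478420
theta = arctan(|-8.902/(-18.607097)|) = 25.5674 degrees (acute angle)

25.5674 degrees


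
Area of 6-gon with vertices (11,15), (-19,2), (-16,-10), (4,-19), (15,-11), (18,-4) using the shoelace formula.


sum(xi*y_{i+1}) = 11*2 - 19*(-10) - 16*(-19) + 4*(-11) + 15*(-4) + 18*15 = 682
sum(yi*x_{i+1}) = 15*(-19) + 2*(-16) - 10*4 - 19*15 - 11*18 - 4*11 = -884
Area = |682 + 884|/2 = 1566/2 = 783.0000

783.0000 sq units


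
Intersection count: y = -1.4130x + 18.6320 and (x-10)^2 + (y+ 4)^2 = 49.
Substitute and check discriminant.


Substitute y = -1.4130x + 18.6320: (x-10)^2 + (-1.4130x+18.6320+ 4)^2 = 49
Expand to Ax^2 + Bx + C = 0, where b-k = 22.632
A = 1+m^2 = 2.996569
B = 2(m(b-k) - h) = 2(-1.4130*22.632 - 10) = -83.958032
C = h^2 + (b-k)^2 - r^2 = 100 + 512.207424 - 49 = 563.207424
disc = B^2-4AC = 7048.9511 - 6750.7596 = 298.1915
disc > 0

2 intersection points


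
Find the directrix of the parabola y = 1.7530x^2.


a = 1.7530
1/(4a) = 0.1426
directrix: y = -0.1426 = -0.1426

y = -0.1426


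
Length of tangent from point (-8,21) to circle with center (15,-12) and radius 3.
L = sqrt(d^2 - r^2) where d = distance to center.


d = sqrt((-8-15)^2 + (21+ 12)^2) = sqrt(529+1089) = 40.2244
L = sqrt(1618.0000 - 9) = sqrt(1609.0000) = 40.1123

40.1123


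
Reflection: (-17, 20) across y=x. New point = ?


Reflection rule for y=x: (y, x)
(-17, 20) -> (20, -17)

(20, -17)


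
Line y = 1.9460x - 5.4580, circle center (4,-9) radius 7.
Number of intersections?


Substitute y = 1.9460x - 5.4580: (x-4)^2 + (1.9460x- 5.4580+ 9)^2 = 49
Expand to Ax^2 + Bx + C = 0, where b-k = 3.542
A = 1+m^2 = 4.786916
B = 2(m(b-k) - h) = 2(1.9460*3.542 - 4) = 5.785464
C = h^2 + (b-k)^2 - r^2 = 16 + 12.545764 - 49 = -20.454236
disc = B^2-4AC = 33.4716 + 391.6508 = 425.1224
disc > 0

2 intersection points


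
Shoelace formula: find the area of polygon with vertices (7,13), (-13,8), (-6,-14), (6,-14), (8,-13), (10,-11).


sum(xi*y_{i+1}) = 7*8 - 13*(-14) - 6*(-14) + 6*(-13) + 8*(-11) + 10*13 = 286
sum(yi*x_{i+1}) = 13*(-13) + 8*(-6) - 14*6 - 14*8 - 13*10 - 11*7 = -620
Area = |286 + 620|/2 = 906/2 = 453.0000

453.0000 sq units


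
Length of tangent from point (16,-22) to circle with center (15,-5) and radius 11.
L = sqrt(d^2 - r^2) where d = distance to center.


d = sqrt((16-15)^2 + (-22+ 5)^2) = sqrt(1+289) = 17.0294
L = sqrt(290.0000 - 121) = sqrt(169.0000) = 13.0000

13.0000


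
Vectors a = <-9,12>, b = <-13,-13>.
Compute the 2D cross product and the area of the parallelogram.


cross = -9*(-13) - 12*(-13) = 117 + 156 = 273
Parallelogram area = |273| = 273

cross = 273, parallelogram area = 273


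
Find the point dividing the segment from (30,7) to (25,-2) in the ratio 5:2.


Px = (5*25 + 2*30)/7 = 185/7 = 26.4286
Py = (5*(-2) + 2*7)/7 = 4/7 = 0.5714

P = (26.4286, 0.5714)


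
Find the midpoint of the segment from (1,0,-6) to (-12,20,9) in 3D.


Mx = (1- 12)/2 = -5.5000
My = (0+20)/2 = 10.0000
Mz = (-6+9)/2 = 1.5000

M = (-5.5000, 10.0000, 1.5000)


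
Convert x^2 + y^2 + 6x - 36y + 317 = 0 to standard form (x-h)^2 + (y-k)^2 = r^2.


h = -D/2 = -6/2 = -3
k = -E/2 = 36/2 = 18
r^2 = h^2 + k^2 - F = 9 + 324 - 317 = 16
r = 4

Center (-3, 18), radius = 4


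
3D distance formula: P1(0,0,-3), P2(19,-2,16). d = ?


dx=19, dy=-2, dz=19
d = sqrt(361+4+361) = sqrt(726) = 26.9444

26.9444


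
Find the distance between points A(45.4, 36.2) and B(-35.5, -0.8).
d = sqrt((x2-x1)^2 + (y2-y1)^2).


dx = -35.5 - 45.4 = -80.9
dy = -0.8 - 36.2 = -37.0
d = sqrt(6544.81 + 1369.0) = sqrt(7913.81) = 88.9596

88.9596


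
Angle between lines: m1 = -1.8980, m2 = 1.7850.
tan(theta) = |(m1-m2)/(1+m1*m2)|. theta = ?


m1-m2 = -3.683
1+m1*m2 = -2.38793
tan(theta) = |-3.683/(-2.38793)| = 1.542340
theta = arctan(|-3.683/(-2.38793)|) = 57.0420 degrees (acute angle)

57.0420 degrees


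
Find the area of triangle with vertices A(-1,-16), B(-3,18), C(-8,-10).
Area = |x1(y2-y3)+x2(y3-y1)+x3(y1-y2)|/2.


-1*(18+ 10) = -28
-3*(-10+ 16) = -18
-8*(-16-18) = 272
sum = 226
Area = |226|/2 = 113.0000

113.0000 sq units


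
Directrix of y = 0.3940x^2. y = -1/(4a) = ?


a = 0.3940
1/(4a) = 0.6345
directrix: y = -0.6345 = -0.6345

y = -0.6345


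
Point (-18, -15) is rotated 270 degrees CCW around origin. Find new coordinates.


cos(270) = 0, sin(270) = -1
x' = -18*0 + 15*(-1) = -15
y' = -18*(-1) - 15*0 = 18

(-15, 18)


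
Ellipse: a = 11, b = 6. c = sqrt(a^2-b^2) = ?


c^2 = 11^2 - 6^2 = 121 - 36 = 85
c = sqrt(85) = 9.2195

c = 9.2195


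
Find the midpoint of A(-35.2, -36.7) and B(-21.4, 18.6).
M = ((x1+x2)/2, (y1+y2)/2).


Mx = (-35.2 - 21.4)/2 = -56.6/2 = -28.3000
My = (-36.7 + 18.6)/2 = -18.1/2 = -9.0500

(-28.3000, -9.0500)


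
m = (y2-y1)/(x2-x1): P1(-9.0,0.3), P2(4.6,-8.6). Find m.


dy = -8.6 - 0.3 = -8.9
dx = 4.6 + 9.0 = 13.6
m = -8.9/13.6 = -0.6544

m = -0.6544


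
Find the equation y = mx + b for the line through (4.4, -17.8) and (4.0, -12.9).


m = (4.9)/(-0.4) = -12.2500
b = y1 - m*x1 = -17.8 - (4.9*4.4)/(-0.4) = -17.8 + 53.9000 = 36.1000

y = -12.2500x + 36.1000


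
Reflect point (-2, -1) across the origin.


Reflection rule for origin: (-x, -y)
(-2, -1) -> (2, 1)

(2, 1)


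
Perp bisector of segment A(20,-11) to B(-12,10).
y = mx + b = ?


Midpoint = (4, -0.5)
Slope of AB = dy/dx = 21/(-32) = -0.6562
Perp slope = -dx/dy = 32/21 = 1.5238
b = My - (perp slope)*Mx = -0.5 + (-32*4)/21 = -0.5 - 6.0952 = -6.5952

y = 1.5238x - 6.5952


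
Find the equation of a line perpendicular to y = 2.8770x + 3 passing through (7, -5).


Perpendicular slope = -1/m1 = -1/2.8770 = -0.3476
b2 = y0 - m2*x0 = -5 + 7/2.8770 = -5 + 2.4331 = -2.5669

y = -0.3476x - 2.5669


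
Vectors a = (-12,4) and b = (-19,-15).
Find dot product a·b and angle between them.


a·b = -12*(-19) + 4*(-15) = 228 - 60 = 168
|a| = sqrt(144+16) = 12.6491
|b| = sqrt(361+225) = 24.2074
cos(theta) = 168/(sqrt(160)*sqrt(586)) = 168/sqrt(93760) = 0.548656
theta = arccos(168/sqrt(93760)) = 56.7251 degrees

a·b = 168, theta = 56.7251 deg


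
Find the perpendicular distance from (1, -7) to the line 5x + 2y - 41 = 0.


|5*1 + 2*(-7) - 41| = |-50| = 50
sqrt(25 + 4) = sqrt(29) = 5.3852
d = 50/sqrt(29) = 9.2848

9.2848


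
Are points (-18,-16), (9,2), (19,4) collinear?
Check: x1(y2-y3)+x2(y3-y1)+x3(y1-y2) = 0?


-18*(2-4) + 9*(4+ 16) + 19*(-16-2)
= 36 + 180 - 342 = -126

No, not collinear (determinant = -126)


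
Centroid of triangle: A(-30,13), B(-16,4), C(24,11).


Gx = (-30- 16+24)/3 = -22/3 = -7.3333
Gy = (13+4+11)/3 = 28/3 = 9.3333

G = (-7.3333, 9.3333)


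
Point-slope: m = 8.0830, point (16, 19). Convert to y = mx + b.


y - 19 = 8.0830(x - 16)
y = 8.0830x + 19 - 8.0830*16
y = 8.0830x - 110.3280

y = 8.0830x - 110.3280


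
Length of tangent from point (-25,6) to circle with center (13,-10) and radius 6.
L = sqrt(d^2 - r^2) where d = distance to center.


d = sqrt((-25-13)^2 + (6+ 10)^2) = sqrt(1444+256) = 41.2311
L = sqrt(1700.0000 - 36) = sqrt(1664.0000) = 40.7922

40.7922


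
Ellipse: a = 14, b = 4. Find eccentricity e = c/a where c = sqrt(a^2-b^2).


c = sqrt(196-16) = sqrt(180) = 13.4164
e = c/a = sqrt(180)/14 = 0.9583

e = 0.9583


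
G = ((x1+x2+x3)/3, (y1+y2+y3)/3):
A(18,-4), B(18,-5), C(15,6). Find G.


Gx = (18+18+15)/3 = 51/3 = 17.0000
Gy = (-4- 5+6)/3 = -3/3 = -1.0000

G = (17.0000, -1.0000)


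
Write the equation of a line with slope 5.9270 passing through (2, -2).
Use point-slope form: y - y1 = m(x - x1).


y + 2 = 5.9270(x - 2)
y = 5.9270x - 2 - 5.9270*2
y = 5.9270x - 13.8540

y = 5.9270x - 13.8540


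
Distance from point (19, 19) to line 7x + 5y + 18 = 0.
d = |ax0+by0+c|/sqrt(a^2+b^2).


|7*19 + 5*19 + 18| = |246| = 246
sqrt(49 + 25) = sqrt(74) = 8.6023
d = 246/sqrt(74) = 28.5969

28.5969


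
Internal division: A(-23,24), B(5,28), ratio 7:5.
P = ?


Px = (7*5 + 5*(-23))/12 = -80/12 = -6.6667
Py = (7*28 + 5*24)/12 = 316/12 = 26.3333

P = (-6.6667, 26.3333)


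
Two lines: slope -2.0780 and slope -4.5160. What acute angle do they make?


m1-m2 = 2.438
1+m1*m2 = 10.384248
tan(theta) = |2.438/10.384248| = 0.234779
theta = arctan(|2.438/10.384248|) = 13.2125 degrees (acute angle)

13.2125 degrees


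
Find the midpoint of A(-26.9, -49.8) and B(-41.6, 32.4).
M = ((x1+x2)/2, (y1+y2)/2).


Mx = (-26.9 - 41.6)/2 = -68.5/2 = -34.2500
My = (-49.8 + 32.4)/2 = -17.4/2 = -8.7000

(-34.2500, -8.7000)


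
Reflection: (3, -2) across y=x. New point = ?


Reflection rule for y=x: (y, x)
(3, -2) -> (-2, 3)

(-2, 3)


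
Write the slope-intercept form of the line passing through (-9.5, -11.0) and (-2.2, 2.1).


m = (13.1)/(7.3) = 1.7945
b = y1 - m*x1 = -11.0 - (13.1*(-9.5))/(7.3) = -11.0 + 17.0479 = 6.0479

y = 1.7945x + 6.0479


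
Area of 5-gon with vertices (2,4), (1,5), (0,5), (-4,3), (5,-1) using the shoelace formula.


sum(xi*y_{i+1}) = 2*5 + 1*5 + 0*3 - 4*(-1) + 5*4 = 39
sum(yi*x_{i+1}) = 4*1 + 5*0 + 5*(-4) + 3*5 - 1*2 = -3
Area = |39 + 3|/2 = 42/2 = 21.0000

21.0000 sq units


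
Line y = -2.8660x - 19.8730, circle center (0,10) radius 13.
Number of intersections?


Substitute y = -2.8660x - 19.8730: (x-0)^2 + (-2.8660x- 19.8730-10)^2 = 169
Expand to Ax^2 + Bx + C = 0, where b-k = -29.873
A = 1+m^2 = 9.213956
B = 2(m(b-k) - h) = 2(-2.8660*(-29.873) - 0) = 171.232036
C = h^2 + (b-k)^2 - r^2 = 0 + 892.396129 - 169 = 723.396129
disc = B^2-4AC = 29320.4102 - 26661.3604 = 2659.0498
disc > 0

2 intersection points


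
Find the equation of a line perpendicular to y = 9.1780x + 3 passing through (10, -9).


Perpendicular slope = -1/m1 = -1/9.1780 = -0.1090
b2 = y0 - m2*x0 = -9 + 10/9.1780 = -9 + 1.0896 = -7.9104

y = -0.1090x - 7.9104


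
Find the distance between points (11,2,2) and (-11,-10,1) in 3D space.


dx=-22, dy=-12, dz=-1
d = sqrt(484+144+1) = sqrt(629) = 25.0799

25.0799


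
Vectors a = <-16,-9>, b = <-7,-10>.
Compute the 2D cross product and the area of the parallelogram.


cross = -16*(-10) + 9*(-7) = 160 - 63 = 97
Parallelogram area = |97| = 97

cross = 97, parallelogram area = 97


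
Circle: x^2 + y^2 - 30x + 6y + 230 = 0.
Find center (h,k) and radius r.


h = -D/2 = 30/2 = 15
k = -E/2 = -6/2 = -3
r^2 = h^2 + k^2 - F = 225 + 9 - 230 = 4
r = 2

Center (15, -3), radius = 2


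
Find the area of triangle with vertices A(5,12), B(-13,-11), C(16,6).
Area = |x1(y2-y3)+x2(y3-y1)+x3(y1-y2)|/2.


5*(-11-6) = -85
-13*(6-12) = 78
16*(12+ 11) = 368
sum = 361
Area = |361|/2 = 180.5000

180.5000 sq units


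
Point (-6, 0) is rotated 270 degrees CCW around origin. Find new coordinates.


cos(270) = 0, sin(270) = -1
x' = -6*0 - 0*(-1) = 0
y' = -6*(-1) + 0*0 = 6

(0, 6)


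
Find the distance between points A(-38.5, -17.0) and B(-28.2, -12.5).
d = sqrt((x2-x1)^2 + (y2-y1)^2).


dx = -28.2 + 38.5 = 10.3
dy = -12.5 + 17.0 = 4.5
d = sqrt(106.09 + 20.25) = sqrt(126.34) = 11.2401

11.2401


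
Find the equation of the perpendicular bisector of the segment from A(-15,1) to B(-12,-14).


Midpoint = (-13.5, -6.5)
Slope of AB = dy/dx = -15/3 = -5.0000
Perp slope = -dx/dy = 3/15 = 0.2000
b = My - (perp slope)*Mx = -6.5 + (3*(-13.5))/(-15) = -6.5 + 2.7000 = -3.8000

y = 0.2000x - 3.8000


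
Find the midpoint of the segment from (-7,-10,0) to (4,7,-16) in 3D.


Mx = (-7+4)/2 = -1.5000
My = (-10+7)/2 = -1.5000
Mz = (0- 16)/2 = -8.0000

M = (-1.5000, -1.5000, -8.0000)


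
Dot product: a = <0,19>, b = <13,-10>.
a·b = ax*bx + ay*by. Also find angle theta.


a·b = 0*13 + 19*(-10) = 0 - 190 = -190
|a| = sqrt(0+361) = 19.0000
|b| = sqrt(169+100) = 16.4012
cos(theta) = -190/(sqrt(361)*sqrt(269)) = -190/sqrt(97109) = -0.609711
theta = arccos(-190/sqrt(97109)) = 127.5686 degrees

a·b = -190, theta = 127.5686 deg


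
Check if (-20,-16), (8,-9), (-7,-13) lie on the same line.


-20*(-9+ 13) + 8*(-13+ 16) - 7*(-16+ 9)
= -80 + 24 + 49 = -7

No, not collinear (determinant = -7)


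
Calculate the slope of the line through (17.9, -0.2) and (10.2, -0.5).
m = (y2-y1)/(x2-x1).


dy = -0.5 + 0.2 = -0.3
dx = 10.2 - 17.9 = -7.7
m = -0.3/(-7.7) = 0.0390

m = 0.0390


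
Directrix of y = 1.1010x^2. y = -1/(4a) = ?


a = 1.1010
1/(4a) = 0.2271
directrix: y = -0.2271 = -0.2271

y = -0.2271


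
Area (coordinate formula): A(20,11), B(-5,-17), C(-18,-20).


20*(-17+ 20) = 60
-5*(-20-11) = 155
-18*(11+ 17) = -504
sum = -289
Area = |-289|/2 = 144.5000

144.5000 sq units


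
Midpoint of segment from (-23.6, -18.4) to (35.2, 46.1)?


Mx = (-23.6 + 35.2)/2 = 11.6/2 = 5.8000
My = (-18.4 + 46.1)/2 = 27.7/2 = 13.8500

(5.8000, 13.8500)


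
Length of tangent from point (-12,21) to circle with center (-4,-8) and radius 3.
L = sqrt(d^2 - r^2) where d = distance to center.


d = sqrt((-12+ 4)^2 + (21+ 8)^2) = sqrt(64+841) = 30.0832
L = sqrt(905.0000 - 9) = sqrt(896.0000) = 29.9333

29.9333


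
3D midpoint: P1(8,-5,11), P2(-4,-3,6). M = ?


Mx = (8- 4)/2 = 2.0000
My = (-5- 3)/2 = -4.0000
Mz = (11+6)/2 = 8.5000

M = (2.0000, -4.0000, 8.5000)


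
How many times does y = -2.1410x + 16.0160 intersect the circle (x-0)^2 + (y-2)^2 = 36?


Substitute y = -2.1410x + 16.0160: (x-0)^2 + (-2.1410x+16.0160-2)^2 = 36
Expand to Ax^2 + Bx + C = 0, where b-k = 14.016
A = 1+m^2 = 5.583881
B = 2(m(b-k) - h) = 2(-2.1410*14.016 - 0) = -60.016512
C = h^2 + (b-k)^2 - r^2 = 0 + 196.448256 - 36 = 160.448256
disc = B^2-4AC = 3601.9817 - 3583.6959 = 18.2858
disc > 0

2 intersection points


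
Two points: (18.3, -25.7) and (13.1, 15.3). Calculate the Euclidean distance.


dx = 13.1 - 18.3 = -5.2
dy = 15.3 + 25.7 = 41.0
d = sqrt(27.04 + 1681.0) = sqrt(1708.04) = 41.3284

41.3284


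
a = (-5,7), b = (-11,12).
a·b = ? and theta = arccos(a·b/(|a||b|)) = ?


a·b = -5*(-11) + 7*12 = 55 + 84 = 139
|a| = sqrt(25+49) = 8.6023
|b| = sqrt(121+144) = 16.2788
cos(theta) = 139/(sqrt(74)*sqrt(265)) = 139/sqrt(19610) = 0.992604
theta = arccos(139/sqrt(19610)) = 6.9728 degrees

a·b = 139, theta = 6.9728 deg


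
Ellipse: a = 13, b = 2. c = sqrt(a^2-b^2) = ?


c^2 = 13^2 - 2^2 = 169 - 4 = 165
c = sqrt(165) = 12.8452

c = 12.8452


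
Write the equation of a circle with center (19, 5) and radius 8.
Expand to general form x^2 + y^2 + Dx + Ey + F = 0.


(x-19)^2 + (y-5)^2 = 8^2
D = -2h = -38, E = -2k = -10
F = h^2+k^2-r^2 = 361+25-64 = 322

x^2 + y^2 - 38x - 10y + 322 = 0


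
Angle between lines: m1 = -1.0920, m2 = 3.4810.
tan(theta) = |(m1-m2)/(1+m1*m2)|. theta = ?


m1-m2 = -4.573
1+m1*m2 = -2.801252
tan(theta) = |-4.573/(-2.801252)| = 1.632484
theta = arctan(|-4.573/(-2.801252)|) = 58.5099 degrees (acute angle)

58.5099 degrees


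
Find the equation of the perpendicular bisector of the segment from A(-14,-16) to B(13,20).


Midpoint = (-0.5, 2)
Slope of AB = dy/dx = 36/27 = 1.3333
Perp slope = -dx/dy = -27/36 = -0.7500
b = My - (perp slope)*Mx = 2 + (27*(-0.5))/36 = 2 - 0.3750 = 1.6250

y = -0.7500x + 1.6250


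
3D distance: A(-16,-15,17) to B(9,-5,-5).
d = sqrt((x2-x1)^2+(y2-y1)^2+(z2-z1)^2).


dx=25, dy=10, dz=-22
d = sqrt(625+100+484) = sqrt(1209) = 34.7707

34.7707


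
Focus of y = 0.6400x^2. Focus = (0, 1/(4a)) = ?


a = 0.6400
4a = 2.5600
focus = (0, 1/2.5600) = (0, 0.3906)

Focus = (0, 0.3906)


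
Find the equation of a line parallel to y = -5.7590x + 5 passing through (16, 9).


Parallel lines have equal slopes.
m2 = -5.7590
b2 = 9 + 5.7590*16 = 101.1440

y = -5.7590x + 101.1440


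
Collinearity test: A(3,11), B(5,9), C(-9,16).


3*(9-16) + 5*(16-11) - 9*(11-9)
= -21 + 25 - 18 = -14

No, not collinear (determinant = -14)


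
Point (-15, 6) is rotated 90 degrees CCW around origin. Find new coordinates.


cos(90) = 0, sin(90) = 1
x' = -15*0 - 6*1 = -6
y' = -15*1 + 6*0 = -15

(-6, -15)


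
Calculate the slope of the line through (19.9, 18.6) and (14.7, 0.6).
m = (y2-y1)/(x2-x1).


dy = 0.6 - 18.6 = -18.0
dx = 14.7 - 19.9 = -5.2
m = -18.0/(-5.2) = 3.4615

m = 3.4615


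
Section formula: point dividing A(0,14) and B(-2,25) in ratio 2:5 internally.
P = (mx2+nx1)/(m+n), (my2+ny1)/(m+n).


Px = (2*(-2) + 5*0)/7 = -4/7 = -0.5714
Py = (2*25 + 5*14)/7 = 120/7 = 17.1429

P = (-0.5714, 17.1429)


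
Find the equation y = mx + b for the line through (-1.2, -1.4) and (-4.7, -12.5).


m = (-11.1)/(-3.5) = 3.1714
b = y1 - m*x1 = -1.4 - (-11.1*(-1.2))/(-3.5) = -1.4 + 3.8057 = 2.4057

y = 3.1714x + 2.4057


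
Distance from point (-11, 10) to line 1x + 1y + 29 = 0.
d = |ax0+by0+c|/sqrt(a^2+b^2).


|1*(-11) + 1*10 + 29| = |28| = 28
sqrt(1 + 1) = sqrt(2) = 1.4142
d = 28/sqrt(2) = 19.7990

19.7990


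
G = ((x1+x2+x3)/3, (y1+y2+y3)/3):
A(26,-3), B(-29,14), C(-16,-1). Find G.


Gx = (26- 29- 16)/3 = -19/3 = -6.3333
Gy = (-3+14- 1)/3 = 10/3 = 3.3333

G = (-6.3333, 3.3333)


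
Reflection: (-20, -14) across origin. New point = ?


Reflection rule for origin: (-x, -y)
(-20, -14) -> (20, 14)

(20, 14)


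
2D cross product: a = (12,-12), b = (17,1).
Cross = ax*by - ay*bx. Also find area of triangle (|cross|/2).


cross = 12*1 + 12*17 = 12 + 204 = 216
Triangle area = |216|/2 = 216/2 = 108.0000

cross = 216, triangle area = 108.0000


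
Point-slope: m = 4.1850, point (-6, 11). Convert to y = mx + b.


y - 11 = 4.1850(x + 6)
y = 4.1850x + 11 - 4.1850*(-6)
y = 4.1850x + 36.1100

y = 4.1850x + 36.1100


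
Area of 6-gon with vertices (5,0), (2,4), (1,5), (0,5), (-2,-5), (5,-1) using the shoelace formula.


sum(xi*y_{i+1}) = 5*4 + 2*5 + 1*5 + 0*(-5) - 2*(-1) + 5*0 = 37
sum(yi*x_{i+1}) = 0*2 + 4*1 + 5*0 + 5*(-2) - 5*5 - 1*5 = -36
Area = |37 + 36|/2 = 73/2 = 36.5000

36.5000 sq units


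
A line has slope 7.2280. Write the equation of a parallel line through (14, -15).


Parallel lines have equal slopes.
m2 = 7.2280
b2 = -15 - 7.2280*14 = -116.1920

y = 7.2280x - 116.1920


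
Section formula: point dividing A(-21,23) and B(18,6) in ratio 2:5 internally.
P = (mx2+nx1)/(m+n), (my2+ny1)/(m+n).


Px = (2*18 + 5*(-21))/7 = -69/7 = -9.8571
Py = (2*6 + 5*23)/7 = 127/7 = 18.1429

P = (-9.8571, 18.1429)


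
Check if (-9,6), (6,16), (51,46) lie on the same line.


-9*(16-46) + 6*(46-6) + 51*(6-16)
= 270 + 240 - 510 = 0

Yes, collinear (determinant = 0)


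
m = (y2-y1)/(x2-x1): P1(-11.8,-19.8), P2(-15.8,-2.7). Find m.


dy = -2.7 + 19.8 = 17.1
dx = -15.8 + 11.8 = -4.0
m = 17.1/(-4.0) = -4.2750

m = -4.2750


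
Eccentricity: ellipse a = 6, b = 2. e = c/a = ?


c = sqrt(36-4) = sqrt(32) = 5.6569
e = c/a = sqrt(32)/6 = 0.9428

e = 0.9428


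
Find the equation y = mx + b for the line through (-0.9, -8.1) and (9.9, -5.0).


m = (3.1)/(10.8) = 0.2870
b = y1 - m*x1 = -8.1 - (3.1*(-0.9))/(10.8) = -8.1 + 0.2583 = -7.8417

y = 0.2870x - 7.8417


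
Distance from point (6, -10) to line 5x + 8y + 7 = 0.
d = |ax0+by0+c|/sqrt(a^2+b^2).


|5*6 + 8*(-10) + 7| = |-43| = 43
sqrt(25 + 64) = sqrt(89) = 9.4340
d = 43/sqrt(89) = 4.5580

4.5580


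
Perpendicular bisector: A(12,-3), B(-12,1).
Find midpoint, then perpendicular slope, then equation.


Midpoint = (0, -1)
Slope of AB = dy/dx = 4/(-24) = -0.1667
Perp slope = -dx/dy = 24/4 = 6.0000
b = My - (perp slope)*Mx = -1 + (-24*0)/4 = -1 + 0 = -1.0000

y = 6.0000x - 1.0000


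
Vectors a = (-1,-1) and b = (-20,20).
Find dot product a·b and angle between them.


a·b = -1*(-20) - 1*20 = 20 - 20 = 0
|a| = sqrt(1+1) = 1.4142
|b| = sqrt(400+400) = 28.2843
cos(theta) = 0/(sqrt(2)*sqrt(800)) = 0/sqrt(1600) = 0
theta = arccos(0/sqrt(1600)) = 90.0000 degrees

a·b = 0, theta = 90.0000 deg


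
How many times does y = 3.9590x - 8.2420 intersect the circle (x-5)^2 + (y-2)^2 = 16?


Substitute y = 3.9590x - 8.2420: (x-5)^2 + (3.9590x- 8.2420-2)^2 = 16
Expand to Ax^2 + Bx + C = 0, where b-k = -10.242
A = 1+m^2 = 16.673681
B = 2(m(b-k) - h) = 2(3.9590*(-10.242) - 5) = -91.096156
C = h^2 + (b-k)^2 - r^2 = 25 + 104.898564 - 16 = 113.898564
disc = B^2-4AC = 8298.5096 - 7596.4333 = 702.0763
disc > 0

2 intersection points


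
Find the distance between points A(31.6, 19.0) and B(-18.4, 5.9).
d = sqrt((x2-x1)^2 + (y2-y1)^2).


dx = -18.4 - 31.6 = -50.0
dy = 5.9 - 19.0 = -13.1
d = sqrt(2500.0 + 171.61) = sqrt(2671.61) = 51.6876

51.6876


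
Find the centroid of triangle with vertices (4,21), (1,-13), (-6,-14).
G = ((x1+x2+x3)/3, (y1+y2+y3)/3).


Gx = (4+1- 6)/3 = -1/3 = -0.3333
Gy = (21- 13- 14)/3 = -6/3 = -2.0000

G = (-0.3333, -2.0000)


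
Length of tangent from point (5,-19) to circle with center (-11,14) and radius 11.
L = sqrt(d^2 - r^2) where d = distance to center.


d = sqrt((5+ 11)^2 + (-19-14)^2) = sqrt(256+1089) = 36.6742
L = sqrt(1345.0000 - 121) = sqrt(1224.0000) = 34.9857

34.9857


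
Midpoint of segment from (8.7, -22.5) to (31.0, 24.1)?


Mx = (8.7 + 31.0)/2 = 39.7/2 = 19.8500
My = (-22.5 + 24.1)/2 = 1.6/2 = 0.8000

(19.8500, 0.8000)


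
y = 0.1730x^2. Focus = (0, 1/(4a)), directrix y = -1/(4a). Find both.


a = 0.1730
1/(4a) = 1.4451
Focus = (0, 1.4451)
Directrix: y = -1.4451

Focus = (0, 1.4451), Directrix: y = -1.4451


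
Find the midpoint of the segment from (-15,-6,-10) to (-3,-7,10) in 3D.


Mx = (-15- 3)/2 = -9.0000
My = (-6- 7)/2 = -6.5000
Mz = (-10+10)/2 = 0

M = (-9.0000, -6.5000, 0)


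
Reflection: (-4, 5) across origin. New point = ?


Reflection rule for origin: (-x, -y)
(-4, 5) -> (4, -5)

(4, -5)


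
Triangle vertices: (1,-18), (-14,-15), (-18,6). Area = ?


1*(-15-6) = -21
-14*(6+ 18) = -336
-18*(-18+ 15) = 54
sum = -303
Area = |-303|/2 = 151.5000

151.5000 sq units


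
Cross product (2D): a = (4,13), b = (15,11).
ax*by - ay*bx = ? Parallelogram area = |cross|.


cross = 4*11 - 13*15 = 44 - 195 = -151
Parallelogram area = |-151| = 151

cross = -151, parallelogram area = 151


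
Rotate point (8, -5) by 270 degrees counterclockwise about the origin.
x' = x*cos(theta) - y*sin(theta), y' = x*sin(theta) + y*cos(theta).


cos(270) = 0, sin(270) = -1
x' = 8*0 + 5*(-1) = -5
y' = 8*(-1) - 5*0 = -8

(-5, -8)


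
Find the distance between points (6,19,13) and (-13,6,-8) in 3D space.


dx=-19, dy=-13, dz=-21
d = sqrt(361+169+441) = sqrt(971) = 31.1609

31.1609


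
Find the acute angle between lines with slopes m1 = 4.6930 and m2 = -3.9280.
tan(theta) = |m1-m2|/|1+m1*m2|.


m1-m2 = 8.621
1+m1*m2 = -17.434104
tan(theta) = |8.621/(-17.434104)| = 0.494491
theta = arctan(|8.621/(-17.434104)|) = 26.3120 degrees (acute angle)

26.3120 degrees


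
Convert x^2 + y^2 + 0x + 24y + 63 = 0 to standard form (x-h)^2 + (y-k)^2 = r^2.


h = -D/2 = 0/2 = 0
k = -E/2 = -24/2 = -12
r^2 = h^2 + k^2 - F = 0 + 144 - 63 = 81
r = 9

Center (0, -12), radius = 9


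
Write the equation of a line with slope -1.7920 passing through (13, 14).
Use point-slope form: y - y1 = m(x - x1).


y - 14 = -1.7920(x - 13)
y = -1.7920x + 14 + 1.7920*13
y = -1.7920x + 37.2960

y = -1.7920x + 37.2960


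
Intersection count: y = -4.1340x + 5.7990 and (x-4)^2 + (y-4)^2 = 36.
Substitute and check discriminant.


Substitute y = -4.1340x + 5.7990: (x-4)^2 + (-4.1340x+5.7990-4)^2 = 36
Expand to Ax^2 + Bx + C = 0, where b-k = 1.799
A = 1+m^2 = 18.089956
B = 2(m(b-k) - h) = 2(-4.1340*1.799 - 4) = -22.874132
C = h^2 + (b-k)^2 - r^2 = 16 + 3.236401 - 36 = -16.763599
disc = B^2-4AC = 523.2259 + 1213.0111 = 1736.2370
disc > 0

2 intersection points


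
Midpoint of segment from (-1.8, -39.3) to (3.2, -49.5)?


Mx = (-1.8 + 3.2)/2 = 1.4/2 = 0.7000
My = (-39.3 - 49.5)/2 = -88.8/2 = -44.4000

(0.7000, -44.4000)


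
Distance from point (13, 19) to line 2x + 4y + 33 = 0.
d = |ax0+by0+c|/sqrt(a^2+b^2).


|2*13 + 4*19 + 33| = |135| = 135
sqrt(4 + 16) = sqrt(20) = 4.4721
d = 135/sqrt(20) = 30.1869

30.1869


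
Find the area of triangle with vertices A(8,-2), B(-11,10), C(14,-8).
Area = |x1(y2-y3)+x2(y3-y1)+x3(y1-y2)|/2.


8*(10+ 8) = 144
-11*(-8+ 2) = 66
14*(-2-10) = -168
sum = 42
Area = |42|/2 = 21.0000

21.0000 sq units


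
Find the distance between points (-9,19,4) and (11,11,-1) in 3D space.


dx=20, dy=-8, dz=-5
d = sqrt(400+64+25) = sqrt(489) = 22.1133

22.1133


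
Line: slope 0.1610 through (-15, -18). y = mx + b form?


y + 18 = 0.1610(x + 15)
y = 0.1610x - 18 - 0.1610*(-15)
y = 0.1610x - 15.5850

y = 0.1610x - 15.5850


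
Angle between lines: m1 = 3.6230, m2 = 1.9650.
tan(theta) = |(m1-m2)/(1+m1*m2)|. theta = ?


m1-m2 = 1.658
1+m1*m2 = 8.119195
tan(theta) = |1.658/8.119195| = 0.204207
theta = arctan(|1.658/8.119195|) = 11.5415 degrees (acute angle)

11.5415 degrees


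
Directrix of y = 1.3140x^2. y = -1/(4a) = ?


a = 1.3140
1/(4a) = 0.1903
directrix: y = -0.1903 = -0.1903

y = -0.1903


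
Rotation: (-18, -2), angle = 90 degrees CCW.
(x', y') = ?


cos(90) = 0, sin(90) = 1
x' = -18*0 + 2*1 = 2
y' = -18*1 - 2*0 = -18

(2, -18)
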